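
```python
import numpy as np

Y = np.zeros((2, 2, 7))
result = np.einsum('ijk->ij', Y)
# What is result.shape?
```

(2, 2)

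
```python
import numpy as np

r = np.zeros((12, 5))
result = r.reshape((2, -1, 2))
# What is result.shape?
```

(2, 15, 2)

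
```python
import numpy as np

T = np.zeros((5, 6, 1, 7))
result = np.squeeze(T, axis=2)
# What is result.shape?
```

(5, 6, 7)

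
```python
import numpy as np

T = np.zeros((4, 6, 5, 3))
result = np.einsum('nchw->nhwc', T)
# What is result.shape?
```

(4, 5, 3, 6)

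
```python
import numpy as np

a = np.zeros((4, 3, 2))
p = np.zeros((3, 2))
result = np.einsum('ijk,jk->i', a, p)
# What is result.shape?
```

(4,)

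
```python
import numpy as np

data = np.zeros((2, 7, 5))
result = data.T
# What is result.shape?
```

(5, 7, 2)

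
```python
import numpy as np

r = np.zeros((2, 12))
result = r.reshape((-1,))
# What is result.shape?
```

(24,)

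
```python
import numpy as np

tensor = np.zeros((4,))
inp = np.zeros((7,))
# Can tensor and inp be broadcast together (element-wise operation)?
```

No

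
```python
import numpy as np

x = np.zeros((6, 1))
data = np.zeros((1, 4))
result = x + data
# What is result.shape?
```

(6, 4)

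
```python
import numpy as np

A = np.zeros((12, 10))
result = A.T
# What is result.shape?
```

(10, 12)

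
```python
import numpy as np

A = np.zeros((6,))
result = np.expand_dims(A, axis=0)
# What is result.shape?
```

(1, 6)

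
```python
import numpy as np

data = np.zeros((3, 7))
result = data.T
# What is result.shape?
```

(7, 3)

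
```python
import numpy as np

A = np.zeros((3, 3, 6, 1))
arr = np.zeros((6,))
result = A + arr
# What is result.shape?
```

(3, 3, 6, 6)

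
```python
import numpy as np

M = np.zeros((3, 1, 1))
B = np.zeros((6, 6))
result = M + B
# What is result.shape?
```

(3, 6, 6)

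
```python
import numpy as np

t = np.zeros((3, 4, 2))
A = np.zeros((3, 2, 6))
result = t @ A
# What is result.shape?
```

(3, 4, 6)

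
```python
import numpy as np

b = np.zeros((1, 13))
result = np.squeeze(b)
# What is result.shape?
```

(13,)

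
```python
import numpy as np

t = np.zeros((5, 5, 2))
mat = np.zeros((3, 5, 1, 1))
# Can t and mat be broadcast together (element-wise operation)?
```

Yes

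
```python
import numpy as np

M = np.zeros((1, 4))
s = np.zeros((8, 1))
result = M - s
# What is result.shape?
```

(8, 4)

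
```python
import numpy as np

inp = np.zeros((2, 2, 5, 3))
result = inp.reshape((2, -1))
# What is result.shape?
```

(2, 30)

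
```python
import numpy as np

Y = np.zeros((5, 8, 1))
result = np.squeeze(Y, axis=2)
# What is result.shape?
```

(5, 8)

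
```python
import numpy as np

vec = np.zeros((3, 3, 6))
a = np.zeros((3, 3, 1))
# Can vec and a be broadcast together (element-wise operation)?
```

Yes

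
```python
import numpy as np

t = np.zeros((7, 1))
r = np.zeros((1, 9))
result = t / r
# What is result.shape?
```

(7, 9)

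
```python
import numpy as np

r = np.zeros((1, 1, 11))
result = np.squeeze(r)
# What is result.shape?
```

(11,)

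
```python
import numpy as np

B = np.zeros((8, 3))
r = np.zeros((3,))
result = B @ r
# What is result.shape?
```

(8,)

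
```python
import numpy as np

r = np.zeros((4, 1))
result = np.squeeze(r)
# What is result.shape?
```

(4,)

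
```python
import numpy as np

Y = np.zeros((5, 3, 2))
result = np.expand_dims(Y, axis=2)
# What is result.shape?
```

(5, 3, 1, 2)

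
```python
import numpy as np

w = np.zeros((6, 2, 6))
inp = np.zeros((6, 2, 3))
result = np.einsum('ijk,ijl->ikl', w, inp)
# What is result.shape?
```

(6, 6, 3)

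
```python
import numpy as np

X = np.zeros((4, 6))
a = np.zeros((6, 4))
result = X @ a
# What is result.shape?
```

(4, 4)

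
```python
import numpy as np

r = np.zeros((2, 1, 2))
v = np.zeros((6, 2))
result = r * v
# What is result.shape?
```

(2, 6, 2)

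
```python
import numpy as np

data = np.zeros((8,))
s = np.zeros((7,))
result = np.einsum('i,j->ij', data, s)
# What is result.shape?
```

(8, 7)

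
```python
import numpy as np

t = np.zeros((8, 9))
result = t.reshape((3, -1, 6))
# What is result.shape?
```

(3, 4, 6)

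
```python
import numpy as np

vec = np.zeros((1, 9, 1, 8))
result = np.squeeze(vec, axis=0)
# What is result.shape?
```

(9, 1, 8)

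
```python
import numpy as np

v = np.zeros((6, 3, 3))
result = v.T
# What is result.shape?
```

(3, 3, 6)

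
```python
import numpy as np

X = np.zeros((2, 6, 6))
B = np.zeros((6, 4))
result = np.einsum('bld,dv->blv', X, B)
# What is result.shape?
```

(2, 6, 4)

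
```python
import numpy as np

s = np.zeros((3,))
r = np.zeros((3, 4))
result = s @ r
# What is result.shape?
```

(4,)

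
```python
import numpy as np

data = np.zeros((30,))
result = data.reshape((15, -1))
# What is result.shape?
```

(15, 2)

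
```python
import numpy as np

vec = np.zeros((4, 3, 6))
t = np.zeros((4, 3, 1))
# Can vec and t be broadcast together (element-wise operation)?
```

Yes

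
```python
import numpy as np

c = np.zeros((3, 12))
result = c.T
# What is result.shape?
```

(12, 3)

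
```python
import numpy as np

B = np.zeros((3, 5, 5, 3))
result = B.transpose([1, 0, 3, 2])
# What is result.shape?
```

(5, 3, 3, 5)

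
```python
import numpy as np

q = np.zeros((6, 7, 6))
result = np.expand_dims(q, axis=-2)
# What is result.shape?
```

(6, 7, 1, 6)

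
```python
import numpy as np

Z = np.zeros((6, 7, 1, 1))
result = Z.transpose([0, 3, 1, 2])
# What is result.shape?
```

(6, 1, 7, 1)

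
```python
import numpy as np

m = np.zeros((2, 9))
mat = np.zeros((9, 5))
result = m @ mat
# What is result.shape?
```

(2, 5)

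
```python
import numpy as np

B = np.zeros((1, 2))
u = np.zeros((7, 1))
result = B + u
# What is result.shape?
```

(7, 2)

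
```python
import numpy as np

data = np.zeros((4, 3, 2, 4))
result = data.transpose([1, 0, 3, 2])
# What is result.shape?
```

(3, 4, 4, 2)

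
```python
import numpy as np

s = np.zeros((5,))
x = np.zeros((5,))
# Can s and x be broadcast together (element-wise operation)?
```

Yes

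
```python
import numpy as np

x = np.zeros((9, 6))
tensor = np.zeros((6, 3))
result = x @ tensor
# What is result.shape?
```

(9, 3)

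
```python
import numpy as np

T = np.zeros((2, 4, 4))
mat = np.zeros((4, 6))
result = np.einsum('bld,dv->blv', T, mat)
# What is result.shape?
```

(2, 4, 6)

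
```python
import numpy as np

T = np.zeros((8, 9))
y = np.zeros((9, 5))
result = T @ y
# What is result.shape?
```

(8, 5)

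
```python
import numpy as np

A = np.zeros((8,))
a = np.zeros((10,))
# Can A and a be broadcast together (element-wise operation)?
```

No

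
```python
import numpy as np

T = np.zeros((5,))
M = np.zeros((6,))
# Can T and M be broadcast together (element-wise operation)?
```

No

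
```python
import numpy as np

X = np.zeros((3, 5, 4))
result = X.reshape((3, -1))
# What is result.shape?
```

(3, 20)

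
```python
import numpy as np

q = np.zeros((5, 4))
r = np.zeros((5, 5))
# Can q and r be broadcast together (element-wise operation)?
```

No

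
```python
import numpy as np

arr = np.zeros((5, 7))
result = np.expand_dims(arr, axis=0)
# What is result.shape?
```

(1, 5, 7)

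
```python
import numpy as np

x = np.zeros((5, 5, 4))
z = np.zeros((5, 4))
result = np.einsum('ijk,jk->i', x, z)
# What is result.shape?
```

(5,)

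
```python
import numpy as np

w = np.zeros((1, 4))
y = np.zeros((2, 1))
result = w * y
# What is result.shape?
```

(2, 4)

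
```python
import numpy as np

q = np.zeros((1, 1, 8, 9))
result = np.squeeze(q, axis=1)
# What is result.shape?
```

(1, 8, 9)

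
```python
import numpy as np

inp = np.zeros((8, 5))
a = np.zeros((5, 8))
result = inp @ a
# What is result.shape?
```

(8, 8)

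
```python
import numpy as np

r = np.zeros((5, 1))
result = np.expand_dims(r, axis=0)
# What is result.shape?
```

(1, 5, 1)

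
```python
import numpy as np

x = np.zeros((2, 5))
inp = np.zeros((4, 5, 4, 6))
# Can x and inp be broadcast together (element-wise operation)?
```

No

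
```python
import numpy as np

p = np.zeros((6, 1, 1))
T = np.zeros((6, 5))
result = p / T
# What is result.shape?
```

(6, 6, 5)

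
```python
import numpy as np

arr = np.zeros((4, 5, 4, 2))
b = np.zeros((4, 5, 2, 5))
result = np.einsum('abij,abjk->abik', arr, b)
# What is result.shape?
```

(4, 5, 4, 5)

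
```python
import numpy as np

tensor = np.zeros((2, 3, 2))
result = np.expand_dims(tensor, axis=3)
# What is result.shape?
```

(2, 3, 2, 1)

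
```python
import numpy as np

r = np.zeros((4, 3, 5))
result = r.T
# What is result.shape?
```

(5, 3, 4)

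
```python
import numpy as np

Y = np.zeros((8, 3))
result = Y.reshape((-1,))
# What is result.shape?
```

(24,)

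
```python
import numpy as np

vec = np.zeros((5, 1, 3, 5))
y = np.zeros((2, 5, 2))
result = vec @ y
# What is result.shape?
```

(5, 2, 3, 2)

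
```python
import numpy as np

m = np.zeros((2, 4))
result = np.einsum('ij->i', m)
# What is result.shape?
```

(2,)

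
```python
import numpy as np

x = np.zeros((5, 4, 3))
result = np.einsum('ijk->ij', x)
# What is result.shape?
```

(5, 4)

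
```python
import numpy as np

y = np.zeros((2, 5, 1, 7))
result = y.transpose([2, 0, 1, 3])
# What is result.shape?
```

(1, 2, 5, 7)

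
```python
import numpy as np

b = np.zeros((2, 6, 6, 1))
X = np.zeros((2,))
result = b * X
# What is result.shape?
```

(2, 6, 6, 2)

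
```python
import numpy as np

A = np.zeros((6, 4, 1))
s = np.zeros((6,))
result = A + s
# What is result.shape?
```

(6, 4, 6)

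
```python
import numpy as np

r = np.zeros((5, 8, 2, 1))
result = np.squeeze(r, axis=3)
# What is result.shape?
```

(5, 8, 2)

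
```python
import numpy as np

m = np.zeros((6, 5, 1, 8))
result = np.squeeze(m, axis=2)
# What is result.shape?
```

(6, 5, 8)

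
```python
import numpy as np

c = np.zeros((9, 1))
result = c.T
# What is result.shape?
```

(1, 9)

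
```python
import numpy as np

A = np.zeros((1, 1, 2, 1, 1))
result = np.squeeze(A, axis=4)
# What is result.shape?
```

(1, 1, 2, 1)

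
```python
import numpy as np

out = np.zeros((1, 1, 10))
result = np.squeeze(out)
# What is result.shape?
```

(10,)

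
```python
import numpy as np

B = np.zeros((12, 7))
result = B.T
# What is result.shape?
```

(7, 12)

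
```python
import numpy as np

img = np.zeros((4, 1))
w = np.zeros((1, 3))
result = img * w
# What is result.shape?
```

(4, 3)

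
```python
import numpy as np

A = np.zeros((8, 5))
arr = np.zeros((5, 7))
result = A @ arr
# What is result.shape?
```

(8, 7)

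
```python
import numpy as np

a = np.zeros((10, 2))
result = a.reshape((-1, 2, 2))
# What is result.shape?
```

(5, 2, 2)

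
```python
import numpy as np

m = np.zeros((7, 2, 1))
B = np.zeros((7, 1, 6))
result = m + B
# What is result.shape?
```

(7, 2, 6)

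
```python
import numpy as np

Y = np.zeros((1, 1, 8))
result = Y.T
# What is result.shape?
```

(8, 1, 1)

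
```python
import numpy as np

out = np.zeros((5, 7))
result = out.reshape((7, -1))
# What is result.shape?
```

(7, 5)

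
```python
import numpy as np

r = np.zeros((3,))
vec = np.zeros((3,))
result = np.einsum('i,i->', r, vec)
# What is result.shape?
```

()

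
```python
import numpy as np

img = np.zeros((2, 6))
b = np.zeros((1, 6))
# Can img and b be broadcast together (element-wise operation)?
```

Yes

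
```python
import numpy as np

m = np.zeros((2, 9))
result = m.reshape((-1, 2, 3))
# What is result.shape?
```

(3, 2, 3)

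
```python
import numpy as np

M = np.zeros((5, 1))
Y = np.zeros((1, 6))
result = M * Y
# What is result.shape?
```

(5, 6)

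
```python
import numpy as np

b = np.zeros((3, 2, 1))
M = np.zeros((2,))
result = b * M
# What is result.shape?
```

(3, 2, 2)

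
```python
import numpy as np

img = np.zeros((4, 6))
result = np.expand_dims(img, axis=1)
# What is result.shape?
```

(4, 1, 6)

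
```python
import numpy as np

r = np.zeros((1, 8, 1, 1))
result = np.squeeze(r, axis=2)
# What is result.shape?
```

(1, 8, 1)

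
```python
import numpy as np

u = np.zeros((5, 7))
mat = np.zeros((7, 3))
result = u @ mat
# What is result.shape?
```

(5, 3)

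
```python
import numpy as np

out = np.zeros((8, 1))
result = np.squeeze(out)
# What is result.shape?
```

(8,)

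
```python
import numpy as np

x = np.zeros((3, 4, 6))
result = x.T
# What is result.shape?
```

(6, 4, 3)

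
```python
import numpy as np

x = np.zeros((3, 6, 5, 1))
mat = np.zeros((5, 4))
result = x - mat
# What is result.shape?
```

(3, 6, 5, 4)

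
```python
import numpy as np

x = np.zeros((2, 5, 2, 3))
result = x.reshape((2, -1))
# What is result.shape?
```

(2, 30)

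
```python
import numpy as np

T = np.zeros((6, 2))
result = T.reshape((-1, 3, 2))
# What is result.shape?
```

(2, 3, 2)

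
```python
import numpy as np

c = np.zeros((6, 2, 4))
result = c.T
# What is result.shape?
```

(4, 2, 6)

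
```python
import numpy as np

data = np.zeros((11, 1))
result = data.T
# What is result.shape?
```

(1, 11)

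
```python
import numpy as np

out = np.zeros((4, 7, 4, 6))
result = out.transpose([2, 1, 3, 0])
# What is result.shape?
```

(4, 7, 6, 4)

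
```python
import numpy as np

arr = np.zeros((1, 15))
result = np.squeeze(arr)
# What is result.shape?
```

(15,)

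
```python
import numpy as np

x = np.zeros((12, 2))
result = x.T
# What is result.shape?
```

(2, 12)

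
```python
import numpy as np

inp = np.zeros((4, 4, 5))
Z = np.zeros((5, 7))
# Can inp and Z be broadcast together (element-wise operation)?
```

No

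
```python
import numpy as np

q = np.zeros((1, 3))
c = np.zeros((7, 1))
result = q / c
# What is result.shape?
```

(7, 3)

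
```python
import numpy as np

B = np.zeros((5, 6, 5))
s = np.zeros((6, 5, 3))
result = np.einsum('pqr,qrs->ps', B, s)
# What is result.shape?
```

(5, 3)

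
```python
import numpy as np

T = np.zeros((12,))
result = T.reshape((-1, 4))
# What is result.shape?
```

(3, 4)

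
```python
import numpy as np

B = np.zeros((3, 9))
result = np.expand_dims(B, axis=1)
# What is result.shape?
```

(3, 1, 9)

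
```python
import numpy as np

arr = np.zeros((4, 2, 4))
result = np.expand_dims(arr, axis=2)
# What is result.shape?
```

(4, 2, 1, 4)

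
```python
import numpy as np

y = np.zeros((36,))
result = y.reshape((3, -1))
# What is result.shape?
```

(3, 12)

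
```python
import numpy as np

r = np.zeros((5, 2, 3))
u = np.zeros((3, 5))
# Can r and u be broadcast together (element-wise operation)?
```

No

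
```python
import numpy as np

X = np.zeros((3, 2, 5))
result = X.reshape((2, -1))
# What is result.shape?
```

(2, 15)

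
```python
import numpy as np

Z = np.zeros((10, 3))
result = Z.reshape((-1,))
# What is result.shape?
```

(30,)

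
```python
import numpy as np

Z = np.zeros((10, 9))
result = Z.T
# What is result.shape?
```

(9, 10)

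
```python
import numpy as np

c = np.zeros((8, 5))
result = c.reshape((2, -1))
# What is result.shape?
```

(2, 20)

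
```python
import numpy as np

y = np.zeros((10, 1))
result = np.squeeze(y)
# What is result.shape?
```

(10,)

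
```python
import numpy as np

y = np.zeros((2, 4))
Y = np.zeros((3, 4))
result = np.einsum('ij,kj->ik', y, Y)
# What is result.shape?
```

(2, 3)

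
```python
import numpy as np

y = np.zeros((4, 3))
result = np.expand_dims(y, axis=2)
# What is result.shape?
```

(4, 3, 1)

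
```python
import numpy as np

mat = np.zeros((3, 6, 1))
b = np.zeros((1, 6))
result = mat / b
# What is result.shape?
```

(3, 6, 6)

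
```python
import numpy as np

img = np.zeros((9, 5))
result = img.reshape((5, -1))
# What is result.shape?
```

(5, 9)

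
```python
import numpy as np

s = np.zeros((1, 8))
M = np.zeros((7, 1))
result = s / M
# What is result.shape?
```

(7, 8)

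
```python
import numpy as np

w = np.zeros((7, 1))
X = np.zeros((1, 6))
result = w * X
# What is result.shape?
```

(7, 6)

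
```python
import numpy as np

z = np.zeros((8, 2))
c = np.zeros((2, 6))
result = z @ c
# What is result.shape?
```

(8, 6)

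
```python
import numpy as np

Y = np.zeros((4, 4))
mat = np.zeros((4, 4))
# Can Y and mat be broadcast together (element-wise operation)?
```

Yes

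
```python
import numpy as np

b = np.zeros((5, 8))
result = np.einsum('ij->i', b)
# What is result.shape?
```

(5,)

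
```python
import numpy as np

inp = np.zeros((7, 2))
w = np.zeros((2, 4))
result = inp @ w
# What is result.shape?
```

(7, 4)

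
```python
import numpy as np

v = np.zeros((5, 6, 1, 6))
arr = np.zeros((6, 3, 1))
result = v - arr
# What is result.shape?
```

(5, 6, 3, 6)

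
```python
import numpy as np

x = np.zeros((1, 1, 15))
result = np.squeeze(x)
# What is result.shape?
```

(15,)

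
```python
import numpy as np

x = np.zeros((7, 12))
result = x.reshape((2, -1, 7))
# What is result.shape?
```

(2, 6, 7)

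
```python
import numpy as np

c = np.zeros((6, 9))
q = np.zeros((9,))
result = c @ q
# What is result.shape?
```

(6,)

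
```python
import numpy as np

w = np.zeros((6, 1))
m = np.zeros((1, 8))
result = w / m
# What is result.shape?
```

(6, 8)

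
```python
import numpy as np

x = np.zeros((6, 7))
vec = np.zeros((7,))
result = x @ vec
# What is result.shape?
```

(6,)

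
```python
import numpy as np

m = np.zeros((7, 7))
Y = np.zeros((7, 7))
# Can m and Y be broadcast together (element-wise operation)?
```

Yes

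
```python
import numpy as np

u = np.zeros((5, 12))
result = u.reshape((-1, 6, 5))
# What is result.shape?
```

(2, 6, 5)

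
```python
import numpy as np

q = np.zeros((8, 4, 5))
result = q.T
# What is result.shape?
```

(5, 4, 8)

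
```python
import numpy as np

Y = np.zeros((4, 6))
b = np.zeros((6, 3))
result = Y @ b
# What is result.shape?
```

(4, 3)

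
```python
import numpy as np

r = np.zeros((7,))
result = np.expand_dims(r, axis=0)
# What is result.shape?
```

(1, 7)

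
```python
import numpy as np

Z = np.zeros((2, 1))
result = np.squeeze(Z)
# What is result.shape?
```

(2,)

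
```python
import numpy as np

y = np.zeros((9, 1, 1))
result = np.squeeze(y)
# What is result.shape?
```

(9,)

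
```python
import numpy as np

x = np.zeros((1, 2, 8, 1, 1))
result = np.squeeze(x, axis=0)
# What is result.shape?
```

(2, 8, 1, 1)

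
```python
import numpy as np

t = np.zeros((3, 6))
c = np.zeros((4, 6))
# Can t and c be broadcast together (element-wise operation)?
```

No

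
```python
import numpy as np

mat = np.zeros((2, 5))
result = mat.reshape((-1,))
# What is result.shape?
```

(10,)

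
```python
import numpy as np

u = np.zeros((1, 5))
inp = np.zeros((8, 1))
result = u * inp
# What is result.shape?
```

(8, 5)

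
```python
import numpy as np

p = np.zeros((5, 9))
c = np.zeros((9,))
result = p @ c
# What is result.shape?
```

(5,)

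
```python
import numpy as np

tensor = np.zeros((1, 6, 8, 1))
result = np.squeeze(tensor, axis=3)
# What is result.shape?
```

(1, 6, 8)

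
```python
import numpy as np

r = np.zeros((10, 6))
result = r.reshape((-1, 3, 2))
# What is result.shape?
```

(10, 3, 2)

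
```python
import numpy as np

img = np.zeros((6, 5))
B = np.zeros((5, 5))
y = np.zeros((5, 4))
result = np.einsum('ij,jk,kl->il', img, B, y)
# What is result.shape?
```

(6, 4)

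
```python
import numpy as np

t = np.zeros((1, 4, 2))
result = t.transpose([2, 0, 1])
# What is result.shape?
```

(2, 1, 4)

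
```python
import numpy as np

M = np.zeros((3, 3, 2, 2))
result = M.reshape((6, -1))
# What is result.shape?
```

(6, 6)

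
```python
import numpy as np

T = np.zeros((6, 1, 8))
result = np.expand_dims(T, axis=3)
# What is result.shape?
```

(6, 1, 8, 1)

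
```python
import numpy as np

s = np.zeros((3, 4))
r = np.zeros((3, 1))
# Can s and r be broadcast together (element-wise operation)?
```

Yes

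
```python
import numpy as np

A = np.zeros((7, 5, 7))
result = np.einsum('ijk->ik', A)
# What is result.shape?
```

(7, 7)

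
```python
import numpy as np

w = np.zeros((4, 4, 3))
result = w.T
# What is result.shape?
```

(3, 4, 4)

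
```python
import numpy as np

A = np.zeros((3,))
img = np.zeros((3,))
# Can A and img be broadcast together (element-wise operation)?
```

Yes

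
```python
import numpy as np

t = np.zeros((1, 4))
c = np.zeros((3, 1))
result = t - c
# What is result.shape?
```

(3, 4)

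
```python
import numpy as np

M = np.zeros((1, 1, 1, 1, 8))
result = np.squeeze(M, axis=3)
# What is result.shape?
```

(1, 1, 1, 8)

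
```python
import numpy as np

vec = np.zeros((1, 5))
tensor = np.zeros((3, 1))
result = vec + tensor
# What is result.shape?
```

(3, 5)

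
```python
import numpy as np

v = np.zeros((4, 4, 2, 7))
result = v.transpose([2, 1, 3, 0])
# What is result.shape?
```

(2, 4, 7, 4)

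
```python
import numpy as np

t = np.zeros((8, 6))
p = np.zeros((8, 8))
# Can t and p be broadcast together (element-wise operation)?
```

No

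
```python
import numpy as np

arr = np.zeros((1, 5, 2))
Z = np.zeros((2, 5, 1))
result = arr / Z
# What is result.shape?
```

(2, 5, 2)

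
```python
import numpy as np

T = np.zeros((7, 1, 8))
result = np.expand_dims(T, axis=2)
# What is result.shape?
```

(7, 1, 1, 8)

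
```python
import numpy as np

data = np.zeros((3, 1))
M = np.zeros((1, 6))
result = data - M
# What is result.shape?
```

(3, 6)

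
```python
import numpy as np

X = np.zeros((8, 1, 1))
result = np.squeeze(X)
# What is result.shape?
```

(8,)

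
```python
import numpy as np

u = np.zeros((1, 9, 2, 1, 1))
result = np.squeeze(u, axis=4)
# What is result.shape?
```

(1, 9, 2, 1)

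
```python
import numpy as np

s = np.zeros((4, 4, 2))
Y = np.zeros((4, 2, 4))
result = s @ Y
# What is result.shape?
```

(4, 4, 4)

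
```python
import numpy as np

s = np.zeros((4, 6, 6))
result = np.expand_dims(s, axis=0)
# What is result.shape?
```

(1, 4, 6, 6)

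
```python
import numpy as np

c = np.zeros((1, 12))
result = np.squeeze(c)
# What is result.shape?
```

(12,)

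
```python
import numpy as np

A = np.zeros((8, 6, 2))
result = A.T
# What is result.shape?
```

(2, 6, 8)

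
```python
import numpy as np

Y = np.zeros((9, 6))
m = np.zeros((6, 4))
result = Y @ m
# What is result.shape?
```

(9, 4)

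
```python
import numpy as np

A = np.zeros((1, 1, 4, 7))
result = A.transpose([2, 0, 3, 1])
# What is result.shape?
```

(4, 1, 7, 1)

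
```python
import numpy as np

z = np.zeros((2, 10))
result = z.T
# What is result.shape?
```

(10, 2)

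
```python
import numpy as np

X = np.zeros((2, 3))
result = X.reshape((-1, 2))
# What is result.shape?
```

(3, 2)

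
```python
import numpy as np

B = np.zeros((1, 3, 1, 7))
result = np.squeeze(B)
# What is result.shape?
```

(3, 7)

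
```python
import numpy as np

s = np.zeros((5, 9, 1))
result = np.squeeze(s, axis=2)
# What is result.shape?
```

(5, 9)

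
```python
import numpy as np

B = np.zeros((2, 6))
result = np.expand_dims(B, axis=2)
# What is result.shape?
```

(2, 6, 1)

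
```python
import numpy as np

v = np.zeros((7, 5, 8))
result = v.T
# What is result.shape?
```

(8, 5, 7)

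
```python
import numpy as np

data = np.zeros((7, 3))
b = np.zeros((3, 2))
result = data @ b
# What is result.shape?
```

(7, 2)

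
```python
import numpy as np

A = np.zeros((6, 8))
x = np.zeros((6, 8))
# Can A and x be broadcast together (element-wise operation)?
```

Yes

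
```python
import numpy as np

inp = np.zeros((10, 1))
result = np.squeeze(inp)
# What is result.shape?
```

(10,)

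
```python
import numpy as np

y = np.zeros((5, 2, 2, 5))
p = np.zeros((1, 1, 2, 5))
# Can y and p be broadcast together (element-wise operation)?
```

Yes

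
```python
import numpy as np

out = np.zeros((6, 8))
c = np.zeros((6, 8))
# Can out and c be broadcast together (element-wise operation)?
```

Yes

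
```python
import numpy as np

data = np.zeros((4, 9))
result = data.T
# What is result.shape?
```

(9, 4)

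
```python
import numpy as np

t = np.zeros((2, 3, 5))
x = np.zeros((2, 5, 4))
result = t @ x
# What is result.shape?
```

(2, 3, 4)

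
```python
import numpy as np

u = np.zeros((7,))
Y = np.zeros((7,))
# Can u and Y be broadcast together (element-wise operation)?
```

Yes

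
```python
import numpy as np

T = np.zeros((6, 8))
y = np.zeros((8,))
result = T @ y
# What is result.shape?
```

(6,)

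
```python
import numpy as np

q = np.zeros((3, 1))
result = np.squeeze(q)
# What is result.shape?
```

(3,)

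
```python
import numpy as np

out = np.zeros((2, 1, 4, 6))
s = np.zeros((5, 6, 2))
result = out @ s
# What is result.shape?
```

(2, 5, 4, 2)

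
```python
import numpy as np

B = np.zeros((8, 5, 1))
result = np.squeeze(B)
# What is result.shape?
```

(8, 5)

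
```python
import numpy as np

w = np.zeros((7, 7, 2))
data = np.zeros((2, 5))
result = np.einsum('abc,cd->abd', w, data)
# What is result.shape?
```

(7, 7, 5)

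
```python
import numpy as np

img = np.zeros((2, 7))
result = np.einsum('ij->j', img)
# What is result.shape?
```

(7,)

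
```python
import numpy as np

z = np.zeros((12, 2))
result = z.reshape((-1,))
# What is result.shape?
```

(24,)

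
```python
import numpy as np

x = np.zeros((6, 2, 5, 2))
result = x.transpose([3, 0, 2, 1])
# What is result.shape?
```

(2, 6, 5, 2)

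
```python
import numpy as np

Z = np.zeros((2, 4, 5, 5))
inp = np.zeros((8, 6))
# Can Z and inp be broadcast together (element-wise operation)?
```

No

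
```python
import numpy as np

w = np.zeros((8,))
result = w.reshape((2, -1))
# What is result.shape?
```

(2, 4)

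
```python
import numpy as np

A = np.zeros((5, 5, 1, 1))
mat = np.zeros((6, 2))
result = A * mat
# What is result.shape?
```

(5, 5, 6, 2)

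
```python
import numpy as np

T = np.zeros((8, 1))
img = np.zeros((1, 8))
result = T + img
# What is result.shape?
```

(8, 8)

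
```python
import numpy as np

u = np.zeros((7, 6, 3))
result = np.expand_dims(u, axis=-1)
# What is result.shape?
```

(7, 6, 3, 1)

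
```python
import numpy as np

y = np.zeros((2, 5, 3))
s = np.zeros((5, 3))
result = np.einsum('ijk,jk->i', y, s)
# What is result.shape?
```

(2,)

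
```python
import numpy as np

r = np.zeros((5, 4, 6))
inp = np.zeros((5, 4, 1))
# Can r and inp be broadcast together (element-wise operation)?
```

Yes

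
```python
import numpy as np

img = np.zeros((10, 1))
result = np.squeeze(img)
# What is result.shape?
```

(10,)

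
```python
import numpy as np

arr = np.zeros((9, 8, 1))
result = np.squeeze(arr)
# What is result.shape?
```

(9, 8)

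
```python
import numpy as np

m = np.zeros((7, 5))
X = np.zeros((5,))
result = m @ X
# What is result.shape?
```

(7,)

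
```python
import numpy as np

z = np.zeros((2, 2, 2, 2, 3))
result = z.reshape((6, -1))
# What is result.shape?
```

(6, 8)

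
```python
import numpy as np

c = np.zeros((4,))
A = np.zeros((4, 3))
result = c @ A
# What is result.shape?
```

(3,)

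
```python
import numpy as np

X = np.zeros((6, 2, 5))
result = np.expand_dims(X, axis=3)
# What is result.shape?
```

(6, 2, 5, 1)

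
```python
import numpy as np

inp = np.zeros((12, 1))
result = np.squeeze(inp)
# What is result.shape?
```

(12,)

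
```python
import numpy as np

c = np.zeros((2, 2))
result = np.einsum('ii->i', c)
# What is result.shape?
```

(2,)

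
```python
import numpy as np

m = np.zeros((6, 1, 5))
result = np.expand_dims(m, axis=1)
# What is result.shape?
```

(6, 1, 1, 5)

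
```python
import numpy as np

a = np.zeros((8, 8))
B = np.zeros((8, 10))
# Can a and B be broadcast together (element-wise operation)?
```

No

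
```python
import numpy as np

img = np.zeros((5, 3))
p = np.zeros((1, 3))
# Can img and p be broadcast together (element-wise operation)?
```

Yes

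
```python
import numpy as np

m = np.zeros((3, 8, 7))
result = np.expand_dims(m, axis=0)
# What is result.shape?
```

(1, 3, 8, 7)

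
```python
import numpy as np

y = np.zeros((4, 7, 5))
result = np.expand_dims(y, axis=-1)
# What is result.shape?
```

(4, 7, 5, 1)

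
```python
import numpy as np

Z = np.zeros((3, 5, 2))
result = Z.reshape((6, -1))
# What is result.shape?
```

(6, 5)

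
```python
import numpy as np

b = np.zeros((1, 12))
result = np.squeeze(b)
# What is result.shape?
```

(12,)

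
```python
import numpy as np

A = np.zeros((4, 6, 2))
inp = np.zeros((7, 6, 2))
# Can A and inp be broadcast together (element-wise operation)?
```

No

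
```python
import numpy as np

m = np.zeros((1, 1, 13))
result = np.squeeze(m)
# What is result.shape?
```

(13,)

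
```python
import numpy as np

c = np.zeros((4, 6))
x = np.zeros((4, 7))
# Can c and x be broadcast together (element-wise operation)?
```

No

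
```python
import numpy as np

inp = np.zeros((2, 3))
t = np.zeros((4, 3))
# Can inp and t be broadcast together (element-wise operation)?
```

No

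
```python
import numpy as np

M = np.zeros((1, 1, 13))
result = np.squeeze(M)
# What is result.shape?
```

(13,)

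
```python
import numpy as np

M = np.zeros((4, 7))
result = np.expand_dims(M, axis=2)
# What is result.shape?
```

(4, 7, 1)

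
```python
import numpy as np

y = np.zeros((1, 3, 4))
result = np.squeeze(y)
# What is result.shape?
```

(3, 4)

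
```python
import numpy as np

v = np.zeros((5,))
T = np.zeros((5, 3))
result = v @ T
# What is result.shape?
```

(3,)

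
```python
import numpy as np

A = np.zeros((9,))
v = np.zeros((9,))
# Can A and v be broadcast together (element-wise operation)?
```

Yes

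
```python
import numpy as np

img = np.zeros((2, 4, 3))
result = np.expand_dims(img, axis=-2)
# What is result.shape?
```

(2, 4, 1, 3)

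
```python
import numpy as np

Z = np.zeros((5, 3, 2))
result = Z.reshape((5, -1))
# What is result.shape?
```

(5, 6)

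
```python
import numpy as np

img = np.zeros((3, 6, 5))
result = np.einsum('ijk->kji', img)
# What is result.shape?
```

(5, 6, 3)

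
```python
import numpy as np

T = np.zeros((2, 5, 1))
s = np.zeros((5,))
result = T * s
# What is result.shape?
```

(2, 5, 5)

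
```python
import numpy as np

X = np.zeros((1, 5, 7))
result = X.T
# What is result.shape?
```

(7, 5, 1)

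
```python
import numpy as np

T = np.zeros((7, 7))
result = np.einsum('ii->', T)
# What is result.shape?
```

()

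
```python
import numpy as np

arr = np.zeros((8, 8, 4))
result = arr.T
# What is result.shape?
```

(4, 8, 8)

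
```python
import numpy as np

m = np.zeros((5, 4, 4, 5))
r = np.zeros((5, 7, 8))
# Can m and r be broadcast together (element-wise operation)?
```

No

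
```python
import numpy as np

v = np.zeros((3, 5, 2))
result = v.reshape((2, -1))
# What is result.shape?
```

(2, 15)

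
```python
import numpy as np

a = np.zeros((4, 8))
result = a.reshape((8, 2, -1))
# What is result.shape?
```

(8, 2, 2)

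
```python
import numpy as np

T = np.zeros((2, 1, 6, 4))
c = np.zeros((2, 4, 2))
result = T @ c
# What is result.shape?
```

(2, 2, 6, 2)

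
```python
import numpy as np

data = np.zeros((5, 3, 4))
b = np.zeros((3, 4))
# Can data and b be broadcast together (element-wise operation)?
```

Yes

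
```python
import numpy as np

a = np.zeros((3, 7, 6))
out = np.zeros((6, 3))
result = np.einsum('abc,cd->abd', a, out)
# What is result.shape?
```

(3, 7, 3)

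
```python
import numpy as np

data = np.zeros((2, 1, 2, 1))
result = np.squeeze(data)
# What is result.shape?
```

(2, 2)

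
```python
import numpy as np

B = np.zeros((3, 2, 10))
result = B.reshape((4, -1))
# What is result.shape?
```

(4, 15)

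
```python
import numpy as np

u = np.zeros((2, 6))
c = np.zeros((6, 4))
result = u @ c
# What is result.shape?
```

(2, 4)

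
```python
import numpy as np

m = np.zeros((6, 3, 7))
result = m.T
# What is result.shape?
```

(7, 3, 6)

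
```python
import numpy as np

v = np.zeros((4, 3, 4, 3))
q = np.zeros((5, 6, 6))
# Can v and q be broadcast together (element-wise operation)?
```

No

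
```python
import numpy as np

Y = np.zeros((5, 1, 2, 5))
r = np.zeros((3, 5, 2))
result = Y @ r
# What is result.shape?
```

(5, 3, 2, 2)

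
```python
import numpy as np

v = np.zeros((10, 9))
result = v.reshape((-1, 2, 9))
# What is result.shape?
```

(5, 2, 9)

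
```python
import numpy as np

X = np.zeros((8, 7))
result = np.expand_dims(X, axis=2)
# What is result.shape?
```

(8, 7, 1)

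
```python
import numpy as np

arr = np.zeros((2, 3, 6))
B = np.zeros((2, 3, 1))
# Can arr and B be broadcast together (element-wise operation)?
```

Yes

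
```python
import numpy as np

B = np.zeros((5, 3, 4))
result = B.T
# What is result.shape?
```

(4, 3, 5)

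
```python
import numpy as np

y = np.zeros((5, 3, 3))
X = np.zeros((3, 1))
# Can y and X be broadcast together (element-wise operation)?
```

Yes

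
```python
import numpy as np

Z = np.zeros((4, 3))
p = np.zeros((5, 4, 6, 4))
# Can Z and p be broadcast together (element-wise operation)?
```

No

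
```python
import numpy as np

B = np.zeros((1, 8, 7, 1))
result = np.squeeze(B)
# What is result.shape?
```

(8, 7)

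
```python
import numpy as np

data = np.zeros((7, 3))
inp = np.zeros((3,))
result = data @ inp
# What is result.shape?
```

(7,)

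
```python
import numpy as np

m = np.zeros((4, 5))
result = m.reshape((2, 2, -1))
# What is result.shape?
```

(2, 2, 5)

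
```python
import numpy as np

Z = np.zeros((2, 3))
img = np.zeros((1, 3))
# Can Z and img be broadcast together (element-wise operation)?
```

Yes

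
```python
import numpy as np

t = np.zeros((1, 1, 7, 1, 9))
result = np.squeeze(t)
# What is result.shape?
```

(7, 9)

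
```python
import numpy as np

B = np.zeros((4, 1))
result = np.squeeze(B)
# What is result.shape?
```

(4,)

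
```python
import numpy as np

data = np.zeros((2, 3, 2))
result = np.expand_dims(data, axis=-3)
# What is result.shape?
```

(2, 1, 3, 2)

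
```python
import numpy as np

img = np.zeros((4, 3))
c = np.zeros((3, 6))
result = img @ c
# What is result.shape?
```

(4, 6)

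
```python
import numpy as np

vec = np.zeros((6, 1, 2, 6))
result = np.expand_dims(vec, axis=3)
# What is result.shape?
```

(6, 1, 2, 1, 6)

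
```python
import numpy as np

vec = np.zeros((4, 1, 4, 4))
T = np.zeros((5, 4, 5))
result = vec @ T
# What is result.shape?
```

(4, 5, 4, 5)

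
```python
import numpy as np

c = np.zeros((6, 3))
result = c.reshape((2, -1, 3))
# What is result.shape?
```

(2, 3, 3)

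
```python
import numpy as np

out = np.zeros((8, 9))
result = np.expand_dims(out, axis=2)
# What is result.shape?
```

(8, 9, 1)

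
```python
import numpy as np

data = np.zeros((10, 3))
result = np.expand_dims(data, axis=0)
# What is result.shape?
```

(1, 10, 3)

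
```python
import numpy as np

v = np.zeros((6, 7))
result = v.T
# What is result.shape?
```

(7, 6)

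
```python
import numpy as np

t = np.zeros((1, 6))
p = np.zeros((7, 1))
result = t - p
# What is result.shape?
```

(7, 6)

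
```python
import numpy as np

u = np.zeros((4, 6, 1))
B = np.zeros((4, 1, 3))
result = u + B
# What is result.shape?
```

(4, 6, 3)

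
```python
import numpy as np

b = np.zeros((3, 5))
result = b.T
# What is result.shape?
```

(5, 3)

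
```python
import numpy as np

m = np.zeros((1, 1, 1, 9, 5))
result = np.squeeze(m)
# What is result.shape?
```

(9, 5)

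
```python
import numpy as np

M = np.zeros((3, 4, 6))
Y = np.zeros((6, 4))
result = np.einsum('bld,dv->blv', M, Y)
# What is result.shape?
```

(3, 4, 4)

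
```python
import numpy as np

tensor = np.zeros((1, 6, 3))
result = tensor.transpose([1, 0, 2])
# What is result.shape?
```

(6, 1, 3)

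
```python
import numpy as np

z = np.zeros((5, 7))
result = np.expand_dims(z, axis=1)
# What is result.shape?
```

(5, 1, 7)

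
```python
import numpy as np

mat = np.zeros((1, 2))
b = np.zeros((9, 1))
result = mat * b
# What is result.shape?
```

(9, 2)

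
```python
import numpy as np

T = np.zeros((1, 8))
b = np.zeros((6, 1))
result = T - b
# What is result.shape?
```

(6, 8)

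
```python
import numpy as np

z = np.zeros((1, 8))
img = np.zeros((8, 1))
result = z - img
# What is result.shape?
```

(8, 8)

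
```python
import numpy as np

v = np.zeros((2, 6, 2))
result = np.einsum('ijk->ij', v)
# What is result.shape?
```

(2, 6)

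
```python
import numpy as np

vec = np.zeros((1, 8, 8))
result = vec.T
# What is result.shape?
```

(8, 8, 1)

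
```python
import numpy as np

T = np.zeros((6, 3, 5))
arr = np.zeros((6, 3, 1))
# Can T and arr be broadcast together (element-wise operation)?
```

Yes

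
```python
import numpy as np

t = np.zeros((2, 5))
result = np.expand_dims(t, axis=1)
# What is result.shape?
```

(2, 1, 5)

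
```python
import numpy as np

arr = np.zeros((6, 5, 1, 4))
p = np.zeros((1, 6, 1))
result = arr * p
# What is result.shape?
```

(6, 5, 6, 4)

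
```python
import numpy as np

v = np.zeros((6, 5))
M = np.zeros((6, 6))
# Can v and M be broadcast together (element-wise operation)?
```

No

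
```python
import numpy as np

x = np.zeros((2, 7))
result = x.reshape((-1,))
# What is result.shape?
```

(14,)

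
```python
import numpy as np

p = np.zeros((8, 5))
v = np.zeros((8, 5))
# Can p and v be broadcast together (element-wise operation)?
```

Yes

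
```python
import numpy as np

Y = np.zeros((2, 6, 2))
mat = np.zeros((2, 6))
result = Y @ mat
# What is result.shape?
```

(2, 6, 6)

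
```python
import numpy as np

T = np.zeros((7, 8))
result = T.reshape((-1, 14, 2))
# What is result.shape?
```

(2, 14, 2)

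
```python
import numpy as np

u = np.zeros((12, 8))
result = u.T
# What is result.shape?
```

(8, 12)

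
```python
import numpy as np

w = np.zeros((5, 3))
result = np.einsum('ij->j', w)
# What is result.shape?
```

(3,)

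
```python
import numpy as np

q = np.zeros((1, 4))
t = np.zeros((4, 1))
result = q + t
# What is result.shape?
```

(4, 4)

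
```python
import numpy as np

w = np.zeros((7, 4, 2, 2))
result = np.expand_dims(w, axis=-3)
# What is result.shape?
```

(7, 4, 1, 2, 2)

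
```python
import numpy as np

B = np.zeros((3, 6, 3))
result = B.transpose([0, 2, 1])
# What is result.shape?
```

(3, 3, 6)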